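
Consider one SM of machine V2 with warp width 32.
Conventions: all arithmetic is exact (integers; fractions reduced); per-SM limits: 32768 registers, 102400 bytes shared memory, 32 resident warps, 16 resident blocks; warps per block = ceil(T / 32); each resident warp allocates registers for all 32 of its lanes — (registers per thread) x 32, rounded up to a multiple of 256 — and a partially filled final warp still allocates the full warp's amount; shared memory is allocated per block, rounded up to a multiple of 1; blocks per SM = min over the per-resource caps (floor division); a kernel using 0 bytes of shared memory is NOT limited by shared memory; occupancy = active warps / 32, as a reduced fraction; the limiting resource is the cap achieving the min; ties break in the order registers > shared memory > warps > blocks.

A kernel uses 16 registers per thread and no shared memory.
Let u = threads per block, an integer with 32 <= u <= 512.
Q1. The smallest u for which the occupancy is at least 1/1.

Answer: u = 33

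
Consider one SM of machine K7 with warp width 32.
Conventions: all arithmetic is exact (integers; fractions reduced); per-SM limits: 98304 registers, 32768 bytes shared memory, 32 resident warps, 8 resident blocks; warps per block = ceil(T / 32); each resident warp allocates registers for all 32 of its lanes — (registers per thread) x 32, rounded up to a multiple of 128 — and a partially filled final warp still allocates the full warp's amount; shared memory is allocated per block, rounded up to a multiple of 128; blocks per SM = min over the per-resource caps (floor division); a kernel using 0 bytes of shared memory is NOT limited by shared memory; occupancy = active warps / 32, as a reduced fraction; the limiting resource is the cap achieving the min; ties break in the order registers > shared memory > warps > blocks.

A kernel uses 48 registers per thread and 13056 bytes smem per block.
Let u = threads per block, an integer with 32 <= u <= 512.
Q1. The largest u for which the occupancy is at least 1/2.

Answer: u = 512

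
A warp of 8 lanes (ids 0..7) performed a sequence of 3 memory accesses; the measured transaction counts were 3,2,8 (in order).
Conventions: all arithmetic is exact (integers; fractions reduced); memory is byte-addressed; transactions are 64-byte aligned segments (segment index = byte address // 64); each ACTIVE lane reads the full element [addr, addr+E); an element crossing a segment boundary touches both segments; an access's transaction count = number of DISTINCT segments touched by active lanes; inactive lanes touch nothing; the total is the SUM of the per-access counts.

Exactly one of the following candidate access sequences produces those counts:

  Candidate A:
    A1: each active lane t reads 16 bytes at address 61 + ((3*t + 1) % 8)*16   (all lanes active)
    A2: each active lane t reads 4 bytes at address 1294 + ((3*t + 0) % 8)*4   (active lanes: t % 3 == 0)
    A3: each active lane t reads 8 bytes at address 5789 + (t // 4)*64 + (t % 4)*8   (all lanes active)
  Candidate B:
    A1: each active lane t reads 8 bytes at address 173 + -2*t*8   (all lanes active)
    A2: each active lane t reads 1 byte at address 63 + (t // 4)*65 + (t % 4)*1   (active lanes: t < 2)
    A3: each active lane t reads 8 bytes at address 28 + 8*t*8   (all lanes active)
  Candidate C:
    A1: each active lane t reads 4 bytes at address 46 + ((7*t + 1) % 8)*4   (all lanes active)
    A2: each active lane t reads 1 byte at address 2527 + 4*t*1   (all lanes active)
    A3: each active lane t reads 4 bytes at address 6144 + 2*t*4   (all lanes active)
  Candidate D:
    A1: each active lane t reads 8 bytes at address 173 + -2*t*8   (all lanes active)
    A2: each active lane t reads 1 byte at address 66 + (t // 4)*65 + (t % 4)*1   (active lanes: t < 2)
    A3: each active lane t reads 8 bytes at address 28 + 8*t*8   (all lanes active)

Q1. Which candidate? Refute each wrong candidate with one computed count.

A: A2 gives 1 transaction, not 2
C: A1 gives 2 transactions, not 3
D: A2 gives 1 transaction, not 2
B: all counts match (3,2,8)

Answer: B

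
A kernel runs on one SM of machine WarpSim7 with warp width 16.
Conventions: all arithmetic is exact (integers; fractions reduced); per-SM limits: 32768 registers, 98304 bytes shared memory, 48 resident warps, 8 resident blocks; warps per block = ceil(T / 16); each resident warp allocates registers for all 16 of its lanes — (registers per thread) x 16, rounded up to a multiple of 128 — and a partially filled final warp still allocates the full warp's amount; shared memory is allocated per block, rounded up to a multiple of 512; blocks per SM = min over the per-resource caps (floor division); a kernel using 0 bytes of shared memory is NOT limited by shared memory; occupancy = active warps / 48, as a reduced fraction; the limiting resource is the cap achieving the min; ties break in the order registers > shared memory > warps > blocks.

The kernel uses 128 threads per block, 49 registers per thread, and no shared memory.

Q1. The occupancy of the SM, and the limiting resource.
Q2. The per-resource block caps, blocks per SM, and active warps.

Answer: occupancy 2/3, limited by registers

registers: 4 blocks
shared memory: no limit (kernel uses none)
warps: 6 blocks
blocks: 8 blocks

Answer: 4 blocks, 32 active warps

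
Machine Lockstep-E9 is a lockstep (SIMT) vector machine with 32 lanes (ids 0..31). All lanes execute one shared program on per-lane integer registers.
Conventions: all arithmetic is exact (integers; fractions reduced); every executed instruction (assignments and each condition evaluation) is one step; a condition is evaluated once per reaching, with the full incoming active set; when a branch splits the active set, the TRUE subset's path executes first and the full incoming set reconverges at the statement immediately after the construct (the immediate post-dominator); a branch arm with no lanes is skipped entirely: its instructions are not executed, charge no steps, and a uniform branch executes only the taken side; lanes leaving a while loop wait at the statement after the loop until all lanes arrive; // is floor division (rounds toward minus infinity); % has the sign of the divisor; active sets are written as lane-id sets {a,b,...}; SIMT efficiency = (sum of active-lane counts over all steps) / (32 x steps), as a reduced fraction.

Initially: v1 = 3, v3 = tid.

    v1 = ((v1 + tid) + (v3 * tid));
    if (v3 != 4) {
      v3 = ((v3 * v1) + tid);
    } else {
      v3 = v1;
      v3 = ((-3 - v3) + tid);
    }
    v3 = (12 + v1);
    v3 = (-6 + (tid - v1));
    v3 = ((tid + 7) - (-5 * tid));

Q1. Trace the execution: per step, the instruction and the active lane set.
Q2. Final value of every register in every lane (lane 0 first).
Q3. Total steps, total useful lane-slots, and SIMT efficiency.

step 0: v1 <- ((v1 + tid) + (v3 * tid)) {0,1,2,3,4,5,6,7,8,9,10,11,12,13,14,15,16,17,18,19,20,21,22,23,24,25,26,27,28,29,30,31}
step 1: eval (v3 != 4)               {0,1,2,3,4,5,6,7,8,9,10,11,12,13,14,15,16,17,18,19,20,21,22,23,24,25,26,27,28,29,30,31}
step 2: v3 <- ((v3 * v1) + tid)      {0,1,2,3,5,6,7,8,9,10,11,12,13,14,15,16,17,18,19,20,21,22,23,24,25,26,27,28,29,30,31}
step 3: v3 <- v1                     {4}
step 4: v3 <- ((-3 - v3) + tid)      {4}
step 5: v3 <- (12 + v1)              {0,1,2,3,4,5,6,7,8,9,10,11,12,13,14,15,16,17,18,19,20,21,22,23,24,25,26,27,28,29,30,31}
step 6: v3 <- (-6 + (tid - v1))      {0,1,2,3,4,5,6,7,8,9,10,11,12,13,14,15,16,17,18,19,20,21,22,23,24,25,26,27,28,29,30,31}
step 7: v3 <- ((tid + 7) - (-5 * tid)) {0,1,2,3,4,5,6,7,8,9,10,11,12,13,14,15,16,17,18,19,20,21,22,23,24,25,26,27,28,29,30,31}

Answer: 8 steps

v1: 3,5,9,15,23,33,45,59,75,93,113,135,159,185,213,243,275,309,345,383,423,465,509,555,603,653,705,759,815,873,933,995
v3: 7,13,19,25,31,37,43,49,55,61,67,73,79,85,91,97,103,109,115,121,127,133,139,145,151,157,163,169,175,181,187,193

steps = 8; useful = 193; efficiency = 193/256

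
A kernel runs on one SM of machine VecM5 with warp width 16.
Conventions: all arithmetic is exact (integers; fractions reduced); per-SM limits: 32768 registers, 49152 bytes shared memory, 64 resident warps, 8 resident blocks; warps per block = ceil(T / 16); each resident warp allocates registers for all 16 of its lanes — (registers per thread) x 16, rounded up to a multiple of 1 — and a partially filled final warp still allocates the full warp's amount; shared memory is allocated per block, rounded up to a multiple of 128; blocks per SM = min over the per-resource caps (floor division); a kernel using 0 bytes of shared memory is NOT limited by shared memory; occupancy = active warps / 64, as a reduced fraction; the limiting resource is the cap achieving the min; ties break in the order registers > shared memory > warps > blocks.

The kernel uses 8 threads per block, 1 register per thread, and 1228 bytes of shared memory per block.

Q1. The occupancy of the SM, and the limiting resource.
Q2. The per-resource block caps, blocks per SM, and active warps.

Answer: occupancy 1/8, limited by blocks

registers: 2048 blocks
shared memory: 38 blocks
warps: 64 blocks
blocks: 8 blocks

Answer: 8 blocks, 8 active warps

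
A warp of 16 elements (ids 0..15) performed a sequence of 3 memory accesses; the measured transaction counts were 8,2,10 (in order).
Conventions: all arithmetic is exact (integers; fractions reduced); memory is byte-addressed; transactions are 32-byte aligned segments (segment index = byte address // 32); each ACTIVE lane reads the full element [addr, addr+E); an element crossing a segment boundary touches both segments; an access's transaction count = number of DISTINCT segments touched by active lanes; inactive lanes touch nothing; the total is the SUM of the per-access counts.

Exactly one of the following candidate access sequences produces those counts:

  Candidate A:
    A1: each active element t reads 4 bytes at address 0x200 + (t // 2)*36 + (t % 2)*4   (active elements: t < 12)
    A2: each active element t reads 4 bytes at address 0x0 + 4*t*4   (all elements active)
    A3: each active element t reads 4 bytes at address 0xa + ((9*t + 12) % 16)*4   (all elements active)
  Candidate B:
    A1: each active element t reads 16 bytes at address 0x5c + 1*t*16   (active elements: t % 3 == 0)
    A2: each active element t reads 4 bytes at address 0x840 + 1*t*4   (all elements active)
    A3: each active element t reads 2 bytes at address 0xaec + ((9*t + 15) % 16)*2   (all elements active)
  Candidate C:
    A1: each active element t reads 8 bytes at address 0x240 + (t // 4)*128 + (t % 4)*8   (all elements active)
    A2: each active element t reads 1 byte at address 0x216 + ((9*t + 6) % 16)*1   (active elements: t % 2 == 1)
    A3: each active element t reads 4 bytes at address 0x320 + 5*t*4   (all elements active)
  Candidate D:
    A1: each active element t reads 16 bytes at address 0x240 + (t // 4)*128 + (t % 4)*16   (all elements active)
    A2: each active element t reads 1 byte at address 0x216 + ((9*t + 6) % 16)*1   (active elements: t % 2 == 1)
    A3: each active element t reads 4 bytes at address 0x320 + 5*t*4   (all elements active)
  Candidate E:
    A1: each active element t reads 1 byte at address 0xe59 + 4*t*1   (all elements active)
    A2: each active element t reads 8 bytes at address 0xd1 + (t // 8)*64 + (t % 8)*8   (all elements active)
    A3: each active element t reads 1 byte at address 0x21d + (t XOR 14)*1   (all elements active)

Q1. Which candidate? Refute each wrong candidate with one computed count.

A: A1 gives 6 transactions, not 8
B: A1 gives 9 transactions, not 8
C: A1 gives 4 transactions, not 8
E: A1 gives 3 transactions, not 8
D: all counts match (8,2,10)

Answer: D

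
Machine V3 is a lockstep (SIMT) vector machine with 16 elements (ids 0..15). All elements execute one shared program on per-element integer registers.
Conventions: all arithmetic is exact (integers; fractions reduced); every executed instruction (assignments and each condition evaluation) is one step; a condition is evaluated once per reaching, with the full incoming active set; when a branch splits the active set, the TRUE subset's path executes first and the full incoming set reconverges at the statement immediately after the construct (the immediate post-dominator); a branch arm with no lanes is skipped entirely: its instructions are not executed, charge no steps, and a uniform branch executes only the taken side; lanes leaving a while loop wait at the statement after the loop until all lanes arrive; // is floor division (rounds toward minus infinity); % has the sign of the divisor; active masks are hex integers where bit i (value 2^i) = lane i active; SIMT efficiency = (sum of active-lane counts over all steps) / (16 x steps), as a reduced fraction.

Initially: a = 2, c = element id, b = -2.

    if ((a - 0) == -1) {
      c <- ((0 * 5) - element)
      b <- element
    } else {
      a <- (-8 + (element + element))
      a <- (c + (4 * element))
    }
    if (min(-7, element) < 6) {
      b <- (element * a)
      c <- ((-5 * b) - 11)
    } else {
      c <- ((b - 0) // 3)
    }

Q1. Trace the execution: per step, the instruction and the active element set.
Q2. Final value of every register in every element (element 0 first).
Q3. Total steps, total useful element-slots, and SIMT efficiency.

step 0: eval ((a - 0) == -1)         0xffff
step 1: a <- (-8 + (element + element)) 0xffff
step 2: a <- (c + (4 * element))     0xffff
step 3: eval (min(-7, element) < 6)  0xffff
step 4: b <- (element * a)           0xffff
step 5: c <- ((-5 * b) - 11)         0xffff

Answer: 6 steps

a: 0,5,10,15,20,25,30,35,40,45,50,55,60,65,70,75
c: -11,-36,-111,-236,-411,-636,-911,-1236,-1611,-2036,-2511,-3036,-3611,-4236,-4911,-5636
b: 0,5,20,45,80,125,180,245,320,405,500,605,720,845,980,1125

steps = 6; useful = 96; efficiency = 96/96 = 1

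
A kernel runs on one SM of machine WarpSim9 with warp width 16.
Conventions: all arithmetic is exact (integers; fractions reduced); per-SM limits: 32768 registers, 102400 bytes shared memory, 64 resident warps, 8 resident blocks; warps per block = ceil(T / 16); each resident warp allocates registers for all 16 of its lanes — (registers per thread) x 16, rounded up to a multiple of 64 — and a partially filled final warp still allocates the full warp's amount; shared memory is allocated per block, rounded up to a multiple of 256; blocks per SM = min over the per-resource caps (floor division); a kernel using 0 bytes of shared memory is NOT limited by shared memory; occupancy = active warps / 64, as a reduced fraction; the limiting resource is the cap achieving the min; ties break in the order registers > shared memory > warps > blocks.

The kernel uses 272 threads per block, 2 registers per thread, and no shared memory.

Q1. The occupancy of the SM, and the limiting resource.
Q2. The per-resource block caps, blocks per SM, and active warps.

Answer: occupancy 51/64, limited by warps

registers: 30 blocks
shared memory: no limit (kernel uses none)
warps: 3 blocks
blocks: 8 blocks

Answer: 3 blocks, 51 active warps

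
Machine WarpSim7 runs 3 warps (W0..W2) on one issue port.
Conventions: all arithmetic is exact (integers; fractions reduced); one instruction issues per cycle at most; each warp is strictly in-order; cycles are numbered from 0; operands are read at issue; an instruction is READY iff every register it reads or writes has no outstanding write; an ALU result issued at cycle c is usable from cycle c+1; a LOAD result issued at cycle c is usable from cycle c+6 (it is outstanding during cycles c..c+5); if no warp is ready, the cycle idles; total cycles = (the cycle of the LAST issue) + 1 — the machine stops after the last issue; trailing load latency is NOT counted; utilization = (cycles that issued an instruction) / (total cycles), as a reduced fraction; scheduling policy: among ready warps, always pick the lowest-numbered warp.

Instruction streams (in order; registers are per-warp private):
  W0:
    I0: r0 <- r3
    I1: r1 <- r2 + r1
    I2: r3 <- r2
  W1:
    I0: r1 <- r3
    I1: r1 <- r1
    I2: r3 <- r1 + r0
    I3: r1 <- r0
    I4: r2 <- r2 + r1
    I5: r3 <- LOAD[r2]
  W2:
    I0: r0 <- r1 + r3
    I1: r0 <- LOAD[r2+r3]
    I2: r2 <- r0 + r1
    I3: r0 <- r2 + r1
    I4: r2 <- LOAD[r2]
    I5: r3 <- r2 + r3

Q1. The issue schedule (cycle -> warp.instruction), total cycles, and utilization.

cycle 0: W0.I0
cycle 1: W0.I1
cycle 2: W0.I2
cycle 3: W1.I0
cycle 4: W1.I1
cycle 5: W1.I2
cycle 6: W1.I3
cycle 7: W1.I4
cycle 8: W1.I5
cycle 9: W2.I0
cycle 10: W2.I1
cycle 11: idle
cycle 12: idle
cycle 13: idle
cycle 14: idle
cycle 15: idle
cycle 16: W2.I2
cycle 17: W2.I3
cycle 18: W2.I4
cycle 19: idle
cycle 20: idle
cycle 21: idle
cycle 22: idle
cycle 23: idle
cycle 24: W2.I5

Answer: 25 cycles, utilization 3/5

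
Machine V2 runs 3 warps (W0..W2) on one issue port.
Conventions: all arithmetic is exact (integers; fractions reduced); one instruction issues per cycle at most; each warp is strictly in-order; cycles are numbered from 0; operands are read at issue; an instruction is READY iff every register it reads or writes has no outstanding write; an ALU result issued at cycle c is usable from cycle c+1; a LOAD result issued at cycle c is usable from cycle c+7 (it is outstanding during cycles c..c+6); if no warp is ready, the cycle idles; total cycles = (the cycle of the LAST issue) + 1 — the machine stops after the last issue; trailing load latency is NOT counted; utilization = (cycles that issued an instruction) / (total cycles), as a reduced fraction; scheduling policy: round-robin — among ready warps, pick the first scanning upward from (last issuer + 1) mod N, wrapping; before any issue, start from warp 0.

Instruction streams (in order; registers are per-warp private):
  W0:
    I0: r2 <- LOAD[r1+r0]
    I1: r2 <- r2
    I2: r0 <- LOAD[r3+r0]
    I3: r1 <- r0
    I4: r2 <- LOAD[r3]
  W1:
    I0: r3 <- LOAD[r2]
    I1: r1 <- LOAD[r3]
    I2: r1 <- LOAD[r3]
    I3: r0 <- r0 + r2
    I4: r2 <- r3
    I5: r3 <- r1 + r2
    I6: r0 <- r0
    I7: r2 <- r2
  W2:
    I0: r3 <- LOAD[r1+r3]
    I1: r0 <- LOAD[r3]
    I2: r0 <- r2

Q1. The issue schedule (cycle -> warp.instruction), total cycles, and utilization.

cycle 0: W0.I0
cycle 1: W1.I0
cycle 2: W2.I0
cycle 3: idle
cycle 4: idle
cycle 5: idle
cycle 6: idle
cycle 7: W0.I1
cycle 8: W1.I1
cycle 9: W2.I1
cycle 10: W0.I2
cycle 11: idle
cycle 12: idle
cycle 13: idle
cycle 14: idle
cycle 15: W1.I2
cycle 16: W2.I2
cycle 17: W0.I3
cycle 18: W1.I3
cycle 19: W0.I4
cycle 20: W1.I4
cycle 21: idle
cycle 22: W1.I5
cycle 23: W1.I6
cycle 24: W1.I7

Answer: 25 cycles, utilization 16/25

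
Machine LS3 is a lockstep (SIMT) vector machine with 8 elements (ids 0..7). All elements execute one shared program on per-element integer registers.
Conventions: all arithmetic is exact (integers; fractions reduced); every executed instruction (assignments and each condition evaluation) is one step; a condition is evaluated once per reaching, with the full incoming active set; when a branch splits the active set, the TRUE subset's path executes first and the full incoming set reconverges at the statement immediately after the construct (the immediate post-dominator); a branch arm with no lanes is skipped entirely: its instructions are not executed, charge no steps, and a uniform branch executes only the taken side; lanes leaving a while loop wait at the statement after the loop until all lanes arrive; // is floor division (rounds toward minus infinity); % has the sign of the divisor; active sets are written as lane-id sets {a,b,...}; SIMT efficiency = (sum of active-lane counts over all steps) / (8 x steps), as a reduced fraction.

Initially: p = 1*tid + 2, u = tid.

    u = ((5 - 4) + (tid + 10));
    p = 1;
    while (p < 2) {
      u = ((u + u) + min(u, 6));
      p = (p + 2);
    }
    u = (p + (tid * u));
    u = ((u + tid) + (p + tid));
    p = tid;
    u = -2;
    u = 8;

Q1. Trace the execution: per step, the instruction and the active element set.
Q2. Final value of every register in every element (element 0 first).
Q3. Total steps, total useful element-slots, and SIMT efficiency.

step 0: u <- ((5 - 4) + (tid + 10))  {0,1,2,3,4,5,6,7}
step 1: p <- 1                       {0,1,2,3,4,5,6,7}
step 2: eval (p < 2)                 {0,1,2,3,4,5,6,7}
step 3: u <- ((u + u) + min(u, 6))   {0,1,2,3,4,5,6,7}
step 4: p <- (p + 2)                 {0,1,2,3,4,5,6,7}
step 5: eval (p < 2)                 {0,1,2,3,4,5,6,7}
step 6: u <- (p + (tid * u))         {0,1,2,3,4,5,6,7}
step 7: u <- ((u + tid) + (p + tid)) {0,1,2,3,4,5,6,7}
step 8: p <- tid                     {0,1,2,3,4,5,6,7}
step 9: u <- -2                      {0,1,2,3,4,5,6,7}
step 10: u <- 8                       {0,1,2,3,4,5,6,7}

Answer: 11 steps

p: 0,1,2,3,4,5,6,7
u: 8,8,8,8,8,8,8,8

steps = 11; useful = 88; efficiency = 88/88 = 1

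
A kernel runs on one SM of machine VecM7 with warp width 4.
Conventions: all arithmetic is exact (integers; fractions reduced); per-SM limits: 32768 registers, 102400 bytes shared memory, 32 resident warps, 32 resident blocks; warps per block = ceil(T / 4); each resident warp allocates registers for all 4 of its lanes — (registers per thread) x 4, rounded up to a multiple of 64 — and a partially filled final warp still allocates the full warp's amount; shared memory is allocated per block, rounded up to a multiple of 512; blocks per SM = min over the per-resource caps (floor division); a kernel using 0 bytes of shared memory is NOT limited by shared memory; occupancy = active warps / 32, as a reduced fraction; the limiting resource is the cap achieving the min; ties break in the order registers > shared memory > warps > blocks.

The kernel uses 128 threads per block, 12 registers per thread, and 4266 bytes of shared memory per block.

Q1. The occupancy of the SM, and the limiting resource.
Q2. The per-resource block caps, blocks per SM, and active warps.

Answer: occupancy 1, limited by warps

registers: 16 blocks
shared memory: 22 blocks
warps: 1 block
blocks: 32 blocks

Answer: 1 block, 32 active warps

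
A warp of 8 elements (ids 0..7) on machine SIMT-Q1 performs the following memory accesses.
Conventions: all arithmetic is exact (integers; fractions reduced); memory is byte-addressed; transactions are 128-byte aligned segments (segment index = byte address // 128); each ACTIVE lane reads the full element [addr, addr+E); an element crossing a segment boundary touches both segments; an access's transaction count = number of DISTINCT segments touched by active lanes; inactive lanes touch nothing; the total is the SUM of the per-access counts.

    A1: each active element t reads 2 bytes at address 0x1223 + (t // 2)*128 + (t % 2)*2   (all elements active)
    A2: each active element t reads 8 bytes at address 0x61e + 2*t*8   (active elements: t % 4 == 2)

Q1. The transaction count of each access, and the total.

A1: 4 transactions
A2: 2 transactions

Answer: 4,2; total 6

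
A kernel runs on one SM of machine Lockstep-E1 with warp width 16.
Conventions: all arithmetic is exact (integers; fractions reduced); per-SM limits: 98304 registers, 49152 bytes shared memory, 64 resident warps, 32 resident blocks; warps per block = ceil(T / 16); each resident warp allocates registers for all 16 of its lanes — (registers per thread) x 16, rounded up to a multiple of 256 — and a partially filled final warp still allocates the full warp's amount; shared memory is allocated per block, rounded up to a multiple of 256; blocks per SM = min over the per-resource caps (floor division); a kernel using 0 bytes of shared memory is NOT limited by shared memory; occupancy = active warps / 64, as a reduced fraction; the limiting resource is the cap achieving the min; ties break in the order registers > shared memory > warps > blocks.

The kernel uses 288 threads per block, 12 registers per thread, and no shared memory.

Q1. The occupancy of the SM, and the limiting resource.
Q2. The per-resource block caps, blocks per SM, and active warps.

Answer: occupancy 27/32, limited by warps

registers: 21 blocks
shared memory: no limit (kernel uses none)
warps: 3 blocks
blocks: 32 blocks

Answer: 3 blocks, 54 active warps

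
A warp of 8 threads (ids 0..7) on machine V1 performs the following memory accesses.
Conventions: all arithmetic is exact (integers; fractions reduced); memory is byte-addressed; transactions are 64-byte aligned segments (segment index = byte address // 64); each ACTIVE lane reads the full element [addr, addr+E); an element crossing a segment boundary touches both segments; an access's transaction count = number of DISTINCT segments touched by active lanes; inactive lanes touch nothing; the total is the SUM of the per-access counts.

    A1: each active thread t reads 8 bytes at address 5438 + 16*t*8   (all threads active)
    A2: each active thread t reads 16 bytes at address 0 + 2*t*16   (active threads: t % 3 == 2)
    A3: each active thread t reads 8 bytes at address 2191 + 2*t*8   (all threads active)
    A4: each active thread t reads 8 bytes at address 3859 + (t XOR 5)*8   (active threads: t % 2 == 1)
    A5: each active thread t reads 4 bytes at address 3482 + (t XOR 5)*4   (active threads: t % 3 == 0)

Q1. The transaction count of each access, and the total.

A1: 16 transactions
A2: 2 transactions
A3: 3 transactions
A4: 2 transactions
A5: 1 transaction

Answer: 16,2,3,2,1; total 24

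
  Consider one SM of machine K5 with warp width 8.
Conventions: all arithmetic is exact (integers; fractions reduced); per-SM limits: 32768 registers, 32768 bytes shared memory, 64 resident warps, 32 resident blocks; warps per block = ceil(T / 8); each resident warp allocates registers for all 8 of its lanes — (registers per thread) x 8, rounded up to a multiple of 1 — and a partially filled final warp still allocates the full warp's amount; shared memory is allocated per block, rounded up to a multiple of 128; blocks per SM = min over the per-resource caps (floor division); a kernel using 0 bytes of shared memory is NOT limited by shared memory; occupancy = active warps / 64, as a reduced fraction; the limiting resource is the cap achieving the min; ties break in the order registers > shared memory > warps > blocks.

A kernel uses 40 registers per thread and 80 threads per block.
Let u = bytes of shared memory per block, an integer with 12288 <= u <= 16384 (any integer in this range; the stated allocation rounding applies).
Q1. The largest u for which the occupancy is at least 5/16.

Answer: u = 16384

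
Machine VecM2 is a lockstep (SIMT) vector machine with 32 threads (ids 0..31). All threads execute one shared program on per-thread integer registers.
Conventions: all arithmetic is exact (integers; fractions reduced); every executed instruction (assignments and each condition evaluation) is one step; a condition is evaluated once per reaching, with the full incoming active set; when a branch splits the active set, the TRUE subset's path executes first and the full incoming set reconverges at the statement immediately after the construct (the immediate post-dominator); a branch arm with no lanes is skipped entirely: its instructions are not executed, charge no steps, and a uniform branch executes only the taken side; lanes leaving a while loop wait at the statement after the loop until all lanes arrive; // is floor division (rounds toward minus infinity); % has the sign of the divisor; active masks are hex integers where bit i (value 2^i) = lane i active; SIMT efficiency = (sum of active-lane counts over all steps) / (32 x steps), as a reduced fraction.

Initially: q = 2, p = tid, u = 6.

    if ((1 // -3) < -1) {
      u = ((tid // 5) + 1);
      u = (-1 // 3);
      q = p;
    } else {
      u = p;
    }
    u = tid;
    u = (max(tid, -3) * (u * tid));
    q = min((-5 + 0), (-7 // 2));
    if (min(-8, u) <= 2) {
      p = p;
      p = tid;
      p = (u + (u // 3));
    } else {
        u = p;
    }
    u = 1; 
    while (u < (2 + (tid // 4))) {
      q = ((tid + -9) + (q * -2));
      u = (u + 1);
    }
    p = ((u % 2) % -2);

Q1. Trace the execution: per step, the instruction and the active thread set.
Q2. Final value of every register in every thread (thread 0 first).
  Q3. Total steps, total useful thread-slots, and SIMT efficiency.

step 0: eval ((1 // -3) < -1)        0xffffffff
step 1: u <- p                       0xffffffff
step 2: u <- tid                     0xffffffff
step 3: u <- (max(tid, -3) * (u * tid)) 0xffffffff
step 4: q <- min((-5 + 0), (-7 // 2)) 0xffffffff
step 5: eval (min(-8, u) <= 2)       0xffffffff
step 6: p <- p                       0xffffffff
step 7: p <- tid                     0xffffffff
step 8: p <- (u + (u // 3))          0xffffffff
step 9: u <- 1                       0xffffffff
step 10: eval (u < (2 + (tid // 4)))  0xffffffff
step 11: q <- ((tid + -9) + (q * -2)) 0xffffffff
step 12: u <- (u + 1)                 0xffffffff
step 13: eval (u < (2 + (tid // 4)))  0xffffffff
step 14: q <- ((tid + -9) + (q * -2)) 0xfffffff0
step 15: u <- (u + 1)                 0xfffffff0
step 16: eval (u < (2 + (tid // 4)))  0xfffffff0
step 17: q <- ((tid + -9) + (q * -2)) 0xffffff00
step 18: u <- (u + 1)                 0xffffff00
step 19: eval (u < (2 + (tid // 4)))  0xffffff00
step 20: q <- ((tid + -9) + (q * -2)) 0xfffff000
step 21: u <- (u + 1)                 0xfffff000
step 22: eval (u < (2 + (tid // 4)))  0xfffff000
step 23: q <- ((tid + -9) + (q * -2)) 0xffff0000
step 24: u <- (u + 1)                 0xffff0000
step 25: eval (u < (2 + (tid // 4)))  0xffff0000
step 26: q <- ((tid + -9) + (q * -2)) 0xfff00000
step 27: u <- (u + 1)                 0xfff00000
step 28: eval (u < (2 + (tid // 4)))  0xfff00000
step 29: q <- ((tid + -9) + (q * -2)) 0xff000000
step 30: u <- (u + 1)                 0xff000000
step 31: eval (u < (2 + (tid // 4)))  0xff000000
step 32: q <- ((tid + -9) + (q * -2)) 0xf0000000
step 33: u <- (u + 1)                 0xf0000000
step 34: eval (u < (2 + (tid // 4)))  0xf0000000
step 35: p <- ((u % 2) % -2)          0xffffffff

Answer: 36 steps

q: 1,2,3,4,-15,-16,-17,-18,37,40,43,46,-95,-100,-105,-110,237,248,259,270,-551,-572,-593,-614,1285,1328,1371,1414,-2895,-2980,-3065,-3150
p: 0,0,0,0,-1,-1,-1,-1,0,0,0,0,-1,-1,-1,-1,0,0,0,0,-1,-1,-1,-1,0,0,0,0,-1,-1,-1,-1
u: 2,2,2,2,3,3,3,3,4,4,4,4,5,5,5,5,6,6,6,6,7,7,7,7,8,8,8,8,9,9,9,9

steps = 36; useful = 816; efficiency = 816/1152 = 17/24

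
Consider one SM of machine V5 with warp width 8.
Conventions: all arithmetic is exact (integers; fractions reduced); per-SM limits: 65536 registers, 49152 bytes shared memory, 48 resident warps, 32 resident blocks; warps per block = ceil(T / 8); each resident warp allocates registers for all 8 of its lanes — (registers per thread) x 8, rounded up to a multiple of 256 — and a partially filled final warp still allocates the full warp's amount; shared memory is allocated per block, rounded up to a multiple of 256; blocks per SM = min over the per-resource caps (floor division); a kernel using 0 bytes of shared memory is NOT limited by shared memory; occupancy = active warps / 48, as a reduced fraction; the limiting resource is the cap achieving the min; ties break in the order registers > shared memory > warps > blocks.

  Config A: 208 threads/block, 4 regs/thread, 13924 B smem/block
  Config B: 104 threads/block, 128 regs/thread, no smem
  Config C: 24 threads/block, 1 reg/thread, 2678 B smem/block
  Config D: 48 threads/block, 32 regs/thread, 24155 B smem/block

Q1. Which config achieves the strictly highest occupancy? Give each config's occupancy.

occupancies: A 13/24, B 13/16, C 1, D 1/4

Answer: C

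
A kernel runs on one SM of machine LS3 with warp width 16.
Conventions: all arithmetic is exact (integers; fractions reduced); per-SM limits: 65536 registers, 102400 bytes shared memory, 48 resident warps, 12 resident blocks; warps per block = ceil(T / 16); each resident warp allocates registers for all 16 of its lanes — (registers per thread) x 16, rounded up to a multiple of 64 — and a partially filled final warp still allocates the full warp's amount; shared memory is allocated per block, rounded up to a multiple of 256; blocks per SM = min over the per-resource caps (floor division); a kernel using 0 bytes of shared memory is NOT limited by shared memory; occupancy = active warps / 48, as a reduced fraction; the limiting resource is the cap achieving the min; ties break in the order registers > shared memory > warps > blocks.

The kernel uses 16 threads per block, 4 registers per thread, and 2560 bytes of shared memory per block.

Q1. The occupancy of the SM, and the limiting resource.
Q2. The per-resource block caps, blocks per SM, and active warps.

Answer: occupancy 1/4, limited by blocks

registers: 1024 blocks
shared memory: 40 blocks
warps: 48 blocks
blocks: 12 blocks

Answer: 12 blocks, 12 active warps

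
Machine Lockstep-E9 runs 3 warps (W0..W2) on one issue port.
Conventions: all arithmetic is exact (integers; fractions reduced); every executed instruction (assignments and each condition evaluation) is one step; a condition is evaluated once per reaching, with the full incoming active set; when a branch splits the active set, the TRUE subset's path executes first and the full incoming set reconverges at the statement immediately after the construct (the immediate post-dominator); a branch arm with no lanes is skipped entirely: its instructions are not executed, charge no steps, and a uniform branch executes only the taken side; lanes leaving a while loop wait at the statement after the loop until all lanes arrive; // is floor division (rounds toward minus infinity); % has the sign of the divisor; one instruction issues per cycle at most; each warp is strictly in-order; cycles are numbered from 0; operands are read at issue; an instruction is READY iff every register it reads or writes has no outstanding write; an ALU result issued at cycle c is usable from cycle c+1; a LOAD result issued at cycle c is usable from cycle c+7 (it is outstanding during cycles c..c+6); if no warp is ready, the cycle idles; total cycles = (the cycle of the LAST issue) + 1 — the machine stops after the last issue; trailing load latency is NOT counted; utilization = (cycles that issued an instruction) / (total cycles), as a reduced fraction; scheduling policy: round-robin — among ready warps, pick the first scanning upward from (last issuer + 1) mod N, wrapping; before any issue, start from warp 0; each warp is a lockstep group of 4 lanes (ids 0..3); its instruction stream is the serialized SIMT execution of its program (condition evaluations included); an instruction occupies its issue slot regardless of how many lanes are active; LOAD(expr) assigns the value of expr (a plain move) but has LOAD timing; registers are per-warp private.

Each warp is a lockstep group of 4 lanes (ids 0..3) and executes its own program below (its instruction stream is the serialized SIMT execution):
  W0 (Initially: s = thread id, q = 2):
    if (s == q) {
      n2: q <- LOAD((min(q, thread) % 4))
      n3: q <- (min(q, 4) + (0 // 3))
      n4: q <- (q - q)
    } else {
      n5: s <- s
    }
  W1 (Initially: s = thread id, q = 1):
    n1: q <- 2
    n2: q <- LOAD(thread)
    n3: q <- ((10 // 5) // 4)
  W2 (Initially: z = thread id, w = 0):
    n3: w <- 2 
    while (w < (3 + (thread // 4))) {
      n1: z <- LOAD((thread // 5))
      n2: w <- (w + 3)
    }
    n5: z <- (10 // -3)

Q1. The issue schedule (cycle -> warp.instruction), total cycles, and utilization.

cycle 0: W0.I0
cycle 1: W1.I0
cycle 2: W2.I0
cycle 3: W0.I1
cycle 4: W1.I1
cycle 5: W2.I1
cycle 6: W2.I2
cycle 7: W2.I3
cycle 8: W2.I4
cycle 9: idle
cycle 10: W0.I2
cycle 11: W1.I2
cycle 12: W0.I3
cycle 13: W2.I5
cycle 14: W0.I4

Answer: 15 cycles, utilization 14/15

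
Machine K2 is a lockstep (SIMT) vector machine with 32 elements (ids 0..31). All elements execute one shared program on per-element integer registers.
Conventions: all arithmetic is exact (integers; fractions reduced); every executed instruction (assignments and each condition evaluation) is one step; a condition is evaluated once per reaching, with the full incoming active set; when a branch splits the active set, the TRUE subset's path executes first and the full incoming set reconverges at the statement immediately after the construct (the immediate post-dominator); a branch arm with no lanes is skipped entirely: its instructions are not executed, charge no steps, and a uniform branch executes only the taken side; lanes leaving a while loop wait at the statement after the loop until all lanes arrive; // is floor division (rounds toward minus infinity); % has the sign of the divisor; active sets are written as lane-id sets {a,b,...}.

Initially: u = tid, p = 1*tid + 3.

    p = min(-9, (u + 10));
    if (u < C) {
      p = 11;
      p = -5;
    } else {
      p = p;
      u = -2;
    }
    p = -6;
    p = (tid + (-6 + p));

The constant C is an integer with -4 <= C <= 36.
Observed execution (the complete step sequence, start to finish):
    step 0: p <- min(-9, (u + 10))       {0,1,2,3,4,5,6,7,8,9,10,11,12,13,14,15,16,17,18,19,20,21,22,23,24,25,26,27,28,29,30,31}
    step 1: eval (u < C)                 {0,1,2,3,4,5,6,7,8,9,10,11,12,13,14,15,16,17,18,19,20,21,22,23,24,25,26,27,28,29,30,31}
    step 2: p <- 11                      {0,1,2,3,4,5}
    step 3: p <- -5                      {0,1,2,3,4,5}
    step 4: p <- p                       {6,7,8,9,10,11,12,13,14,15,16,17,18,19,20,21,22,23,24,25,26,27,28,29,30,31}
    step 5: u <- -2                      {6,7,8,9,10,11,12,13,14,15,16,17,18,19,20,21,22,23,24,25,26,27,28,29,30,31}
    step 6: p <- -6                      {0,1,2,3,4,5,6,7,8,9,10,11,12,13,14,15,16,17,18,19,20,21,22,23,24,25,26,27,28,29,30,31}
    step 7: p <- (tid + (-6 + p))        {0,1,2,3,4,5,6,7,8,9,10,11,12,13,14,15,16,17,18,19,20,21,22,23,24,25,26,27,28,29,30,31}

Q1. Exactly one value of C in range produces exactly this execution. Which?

Answer: C = 6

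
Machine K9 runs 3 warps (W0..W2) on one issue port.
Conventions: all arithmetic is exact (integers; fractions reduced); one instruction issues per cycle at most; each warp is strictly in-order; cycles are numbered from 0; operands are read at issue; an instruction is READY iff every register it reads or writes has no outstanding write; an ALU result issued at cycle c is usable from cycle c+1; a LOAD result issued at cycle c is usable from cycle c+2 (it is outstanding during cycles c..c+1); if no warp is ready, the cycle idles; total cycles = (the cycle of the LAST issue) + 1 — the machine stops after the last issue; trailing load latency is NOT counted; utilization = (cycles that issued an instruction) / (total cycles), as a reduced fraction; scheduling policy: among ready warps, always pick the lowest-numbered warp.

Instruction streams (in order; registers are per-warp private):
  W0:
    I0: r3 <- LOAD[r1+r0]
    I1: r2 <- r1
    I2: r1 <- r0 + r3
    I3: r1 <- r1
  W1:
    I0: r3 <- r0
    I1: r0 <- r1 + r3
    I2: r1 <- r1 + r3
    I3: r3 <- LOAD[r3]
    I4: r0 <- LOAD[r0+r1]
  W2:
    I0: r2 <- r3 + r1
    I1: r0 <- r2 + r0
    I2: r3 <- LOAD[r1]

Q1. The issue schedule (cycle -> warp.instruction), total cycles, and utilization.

cycle 0: W0.I0
cycle 1: W0.I1
cycle 2: W0.I2
cycle 3: W0.I3
cycle 4: W1.I0
cycle 5: W1.I1
cycle 6: W1.I2
cycle 7: W1.I3
cycle 8: W1.I4
cycle 9: W2.I0
cycle 10: W2.I1
cycle 11: W2.I2

Answer: 12 cycles, utilization 1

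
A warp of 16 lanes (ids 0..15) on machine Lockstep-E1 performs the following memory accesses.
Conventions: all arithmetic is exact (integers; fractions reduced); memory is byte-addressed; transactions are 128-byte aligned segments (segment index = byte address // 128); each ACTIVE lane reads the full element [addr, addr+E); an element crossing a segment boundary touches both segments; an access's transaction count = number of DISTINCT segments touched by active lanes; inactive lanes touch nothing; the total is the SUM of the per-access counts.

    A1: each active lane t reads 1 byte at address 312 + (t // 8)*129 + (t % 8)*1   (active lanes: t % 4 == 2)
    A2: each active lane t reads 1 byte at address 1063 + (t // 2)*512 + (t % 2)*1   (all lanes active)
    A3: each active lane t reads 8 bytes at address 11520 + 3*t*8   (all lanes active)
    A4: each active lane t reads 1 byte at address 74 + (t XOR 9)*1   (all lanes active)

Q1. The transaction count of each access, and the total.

A1: 2 transactions
A2: 8 transactions
A3: 3 transactions
A4: 1 transaction

Answer: 2,8,3,1; total 14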